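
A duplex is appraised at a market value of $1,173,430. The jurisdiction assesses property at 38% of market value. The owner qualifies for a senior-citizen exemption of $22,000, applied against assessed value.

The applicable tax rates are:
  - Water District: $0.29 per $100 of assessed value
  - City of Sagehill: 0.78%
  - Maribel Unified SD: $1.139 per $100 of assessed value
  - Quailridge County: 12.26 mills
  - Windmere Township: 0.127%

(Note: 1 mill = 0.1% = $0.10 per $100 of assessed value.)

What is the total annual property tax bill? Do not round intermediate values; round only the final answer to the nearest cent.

Assessed value = $1,173,430 × 0.38 = $445,903.4
Taxable value = $445,903.4 − $22,000 = $423,903.4
Water District: $423,903.4 × 0.0029 = $1,229.31986
City of Sagehill: $423,903.4 × 0.0078 = $3,306.44652
Maribel Unified SD: $423,903.4 × 0.01139 = $4,828.259726
Quailridge County: $423,903.4 × 0.01226 = $5,197.055684
Windmere Township: $423,903.4 × 0.00127 = $538.357318
Total = $15,099.439108

$15,099.44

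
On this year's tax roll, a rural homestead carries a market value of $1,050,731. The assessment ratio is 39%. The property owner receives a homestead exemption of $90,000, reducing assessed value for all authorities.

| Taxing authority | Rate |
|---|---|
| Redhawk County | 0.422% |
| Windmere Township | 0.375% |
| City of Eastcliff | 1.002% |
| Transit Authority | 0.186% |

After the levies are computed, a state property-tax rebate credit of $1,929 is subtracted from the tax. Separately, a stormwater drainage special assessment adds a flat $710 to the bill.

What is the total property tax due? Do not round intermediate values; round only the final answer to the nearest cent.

$5,128.73

Assessed value = $1,050,731 × 0.39 = $409,785.09
Taxable value = $409,785.09 − $90,000 = $319,785.09
Redhawk County: $319,785.09 × 0.00422 = $1,349.4930798
Windmere Township: $319,785.09 × 0.00375 = $1,199.1940875
City of Eastcliff: $319,785.09 × 0.01002 = $3,204.2466018
Transit Authority: $319,785.09 × 0.00186 = $594.8002674
Levies subtotal = $6,347.7340365
After credit = $6,347.7340365 − $1,929 = $4,418.7340365
Total = $4,418.7340365 + $710 = $5,128.7340365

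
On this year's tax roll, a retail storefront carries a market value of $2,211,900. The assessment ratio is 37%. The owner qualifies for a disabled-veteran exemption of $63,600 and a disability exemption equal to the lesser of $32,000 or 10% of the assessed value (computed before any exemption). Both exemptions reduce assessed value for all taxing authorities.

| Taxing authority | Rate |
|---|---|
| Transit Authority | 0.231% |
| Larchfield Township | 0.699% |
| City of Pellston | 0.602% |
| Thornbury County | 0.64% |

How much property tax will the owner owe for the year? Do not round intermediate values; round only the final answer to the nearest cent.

Assessed value = $2,211,900 × 0.37 = $818,403
Disability exemption = min($32,000, 10% × $818,403) = min($32,000, $81,840.3) = $32,000 (dollar cap binds)
Taxable value = $818,403 − $63,600 − $32,000 = $722,803
Transit Authority: $722,803 × 0.00231 = $1,669.67493
Larchfield Township: $722,803 × 0.00699 = $5,052.39297
City of Pellston: $722,803 × 0.00602 = $4,351.27406
Thornbury County: $722,803 × 0.0064 = $4,625.9392
Total = $15,699.28116

$15,699.28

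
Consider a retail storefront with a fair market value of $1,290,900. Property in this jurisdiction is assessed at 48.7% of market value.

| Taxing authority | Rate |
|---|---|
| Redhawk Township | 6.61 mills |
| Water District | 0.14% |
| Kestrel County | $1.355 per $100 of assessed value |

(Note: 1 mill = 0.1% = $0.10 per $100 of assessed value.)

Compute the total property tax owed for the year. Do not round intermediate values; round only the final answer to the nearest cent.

Assessed value = $1,290,900 × 0.487 = $628,668.3
Redhawk Township: $628,668.3 × 0.00661 = $4,155.497463
Water District: $628,668.3 × 0.0014 = $880.13562
Kestrel County: $628,668.3 × 0.01355 = $8,518.455465
Total = $13,554.088548

$13,554.09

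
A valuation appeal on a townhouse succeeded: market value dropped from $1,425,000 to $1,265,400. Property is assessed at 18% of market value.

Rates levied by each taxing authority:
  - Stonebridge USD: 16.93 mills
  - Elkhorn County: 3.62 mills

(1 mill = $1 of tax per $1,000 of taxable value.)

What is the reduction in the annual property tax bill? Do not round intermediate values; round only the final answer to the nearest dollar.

Old assessed value = $1,425,000 × 0.18 = $256,500
New assessed value = $1,265,400 × 0.18 = $227,772
Combined rate = 0.01693 + 0.00362 = 0.02055
Old tax = $256,500 × 0.02055 = $5,271.075
New tax = $227,772 × 0.02055 = $4,680.7146
Reduction = $5,271.075 − $4,680.7146 = $590.3604

$590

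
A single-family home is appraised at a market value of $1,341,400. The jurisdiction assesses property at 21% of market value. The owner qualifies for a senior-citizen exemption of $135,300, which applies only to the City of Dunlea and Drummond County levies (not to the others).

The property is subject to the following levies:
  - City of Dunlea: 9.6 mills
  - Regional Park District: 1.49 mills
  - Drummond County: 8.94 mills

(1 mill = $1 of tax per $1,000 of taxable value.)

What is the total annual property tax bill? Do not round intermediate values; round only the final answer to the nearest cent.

Assessed value = $1,341,400 × 0.21 = $281,694
City of Dunlea: ($281,694 − $135,300) × 0.0096 = $146,394 × 0.0096 = $1,405.3824
Regional Park District: $281,694 × 0.00149 = $419.72406
Drummond County: ($281,694 − $135,300) × 0.00894 = $146,394 × 0.00894 = $1,308.76236
Total = $3,133.86882

$3,133.87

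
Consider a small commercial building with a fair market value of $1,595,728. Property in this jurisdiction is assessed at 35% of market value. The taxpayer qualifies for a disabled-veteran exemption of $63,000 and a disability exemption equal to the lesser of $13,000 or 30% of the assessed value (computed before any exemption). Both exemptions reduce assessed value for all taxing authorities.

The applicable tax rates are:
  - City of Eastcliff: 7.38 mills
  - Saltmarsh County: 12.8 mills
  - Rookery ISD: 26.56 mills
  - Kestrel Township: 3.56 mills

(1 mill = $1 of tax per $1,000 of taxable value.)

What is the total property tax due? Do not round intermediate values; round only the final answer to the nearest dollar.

$24,270

Assessed value = $1,595,728 × 0.35 = $558,504.8
Disability exemption = min($13,000, 30% × $558,504.8) = min($13,000, $167,551.44) = $13,000 (dollar cap binds)
Taxable value = $558,504.8 − $63,000 − $13,000 = $482,504.8
City of Eastcliff: $482,504.8 × 0.00738 = $3,560.885424
Saltmarsh County: $482,504.8 × 0.0128 = $6,176.06144
Rookery ISD: $482,504.8 × 0.02656 = $12,815.327488
Kestrel Township: $482,504.8 × 0.00356 = $1,717.717088
Total = $24,269.99144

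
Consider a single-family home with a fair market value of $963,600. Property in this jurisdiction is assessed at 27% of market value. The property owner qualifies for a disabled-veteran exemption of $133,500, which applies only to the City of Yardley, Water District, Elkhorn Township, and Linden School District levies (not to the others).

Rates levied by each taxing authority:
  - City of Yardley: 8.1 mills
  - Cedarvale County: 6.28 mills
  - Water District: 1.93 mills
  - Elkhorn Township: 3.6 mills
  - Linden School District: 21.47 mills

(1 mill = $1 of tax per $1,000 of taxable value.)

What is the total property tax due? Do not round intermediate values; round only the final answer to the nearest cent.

$6,080.07

Assessed value = $963,600 × 0.27 = $260,172
City of Yardley: ($260,172 − $133,500) × 0.0081 = $126,672 × 0.0081 = $1,026.0432
Cedarvale County: $260,172 × 0.00628 = $1,633.88016
Water District: ($260,172 − $133,500) × 0.00193 = $126,672 × 0.00193 = $244.47696
Elkhorn Township: ($260,172 − $133,500) × 0.0036 = $126,672 × 0.0036 = $456.0192
Linden School District: ($260,172 − $133,500) × 0.02147 = $126,672 × 0.02147 = $2,719.64784
Total = $6,080.06736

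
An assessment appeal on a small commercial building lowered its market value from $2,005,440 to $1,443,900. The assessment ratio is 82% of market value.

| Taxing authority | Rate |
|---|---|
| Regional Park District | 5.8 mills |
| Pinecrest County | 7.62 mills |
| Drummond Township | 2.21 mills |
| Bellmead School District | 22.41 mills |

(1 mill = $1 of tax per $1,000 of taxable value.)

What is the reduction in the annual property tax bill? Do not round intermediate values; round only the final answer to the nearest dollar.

$17,516

Old assessed value = $2,005,440 × 0.82 = $1,644,460.8
New assessed value = $1,443,900 × 0.82 = $1,183,998
Combined rate = 0.0058 + 0.00762 + 0.00221 + 0.02241 = 0.03804
Old tax = $1,644,460.8 × 0.03804 = $62,555.288832
New tax = $1,183,998 × 0.03804 = $45,039.28392
Reduction = $62,555.288832 − $45,039.28392 = $17,516.004912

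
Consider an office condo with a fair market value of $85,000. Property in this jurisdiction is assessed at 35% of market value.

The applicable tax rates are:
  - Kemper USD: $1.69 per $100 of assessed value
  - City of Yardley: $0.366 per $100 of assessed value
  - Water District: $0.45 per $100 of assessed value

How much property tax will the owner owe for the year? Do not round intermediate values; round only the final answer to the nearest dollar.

$746

Assessed value = $85,000 × 0.35 = $29,750
Kemper USD: $29,750 × 0.0169 = $502.775
City of Yardley: $29,750 × 0.00366 = $108.885
Water District: $29,750 × 0.0045 = $133.875
Total = $502.775 + $108.885 + $133.875 = $745.535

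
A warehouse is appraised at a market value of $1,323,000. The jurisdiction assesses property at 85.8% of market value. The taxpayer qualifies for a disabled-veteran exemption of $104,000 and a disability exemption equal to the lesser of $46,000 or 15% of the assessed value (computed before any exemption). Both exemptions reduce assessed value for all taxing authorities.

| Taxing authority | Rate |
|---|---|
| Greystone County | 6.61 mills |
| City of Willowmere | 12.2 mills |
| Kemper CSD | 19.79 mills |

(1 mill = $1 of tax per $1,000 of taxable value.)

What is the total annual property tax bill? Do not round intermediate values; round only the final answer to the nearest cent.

Assessed value = $1,323,000 × 0.858 = $1,135,134
Disability exemption = min($46,000, 15% × $1,135,134) = min($46,000, $170,270.1) = $46,000 (dollar cap binds)
Taxable value = $1,135,134 − $104,000 − $46,000 = $985,134
Greystone County: $985,134 × 0.00661 = $6,511.73574
City of Willowmere: $985,134 × 0.0122 = $12,018.6348
Kemper CSD: $985,134 × 0.01979 = $19,495.80186
Total = $38,026.1724

$38,026.17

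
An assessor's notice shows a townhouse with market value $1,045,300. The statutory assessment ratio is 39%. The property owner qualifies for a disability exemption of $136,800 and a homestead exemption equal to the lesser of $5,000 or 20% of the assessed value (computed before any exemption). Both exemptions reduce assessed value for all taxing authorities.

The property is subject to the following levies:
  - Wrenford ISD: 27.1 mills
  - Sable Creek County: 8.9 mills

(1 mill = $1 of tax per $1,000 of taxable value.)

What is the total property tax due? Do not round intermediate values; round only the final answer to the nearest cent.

$9,571.21

Assessed value = $1,045,300 × 0.39 = $407,667
Homestead exemption = min($5,000, 20% × $407,667) = min($5,000, $81,533.4) = $5,000 (dollar cap binds)
Taxable value = $407,667 − $136,800 − $5,000 = $265,867
Wrenford ISD: $265,867 × 0.0271 = $7,204.9957
Sable Creek County: $265,867 × 0.0089 = $2,366.2163
Total = $9,571.212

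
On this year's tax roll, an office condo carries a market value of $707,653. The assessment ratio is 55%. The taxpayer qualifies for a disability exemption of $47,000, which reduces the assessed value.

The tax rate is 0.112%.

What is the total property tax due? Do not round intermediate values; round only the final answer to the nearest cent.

$383.27

Assessed value = $707,653 × 0.55 = $389,209.15
Taxable value = $389,209.15 − $47,000 = $342,209.15
Tax = $342,209.15 × 0.00112 = $383.274248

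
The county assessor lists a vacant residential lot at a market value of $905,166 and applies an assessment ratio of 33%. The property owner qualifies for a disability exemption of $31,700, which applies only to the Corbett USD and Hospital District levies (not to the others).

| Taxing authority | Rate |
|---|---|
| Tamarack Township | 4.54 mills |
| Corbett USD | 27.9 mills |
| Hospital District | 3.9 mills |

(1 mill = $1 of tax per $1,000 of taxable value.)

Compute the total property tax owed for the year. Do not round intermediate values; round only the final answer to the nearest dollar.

Assessed value = $905,166 × 0.33 = $298,704.78
Tamarack Township: $298,704.78 × 0.00454 = $1,356.1197012
Corbett USD: ($298,704.78 − $31,700) × 0.0279 = $267,004.78 × 0.0279 = $7,449.433362
Hospital District: ($298,704.78 − $31,700) × 0.0039 = $267,004.78 × 0.0039 = $1,041.318642
Total = $9,846.8717052

$9,847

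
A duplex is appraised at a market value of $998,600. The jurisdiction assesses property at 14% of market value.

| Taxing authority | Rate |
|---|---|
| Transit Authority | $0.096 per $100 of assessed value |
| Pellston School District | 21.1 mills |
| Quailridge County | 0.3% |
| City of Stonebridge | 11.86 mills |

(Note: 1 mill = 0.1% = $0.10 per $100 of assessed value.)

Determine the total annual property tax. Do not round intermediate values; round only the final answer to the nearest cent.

$5,161.56

Assessed value = $998,600 × 0.14 = $139,804
Transit Authority: $139,804 × 0.00096 = $134.21184
Pellston School District: $139,804 × 0.0211 = $2,949.8644
Quailridge County: $139,804 × 0.003 = $419.412
City of Stonebridge: $139,804 × 0.01186 = $1,658.07544
Total = $5,161.56368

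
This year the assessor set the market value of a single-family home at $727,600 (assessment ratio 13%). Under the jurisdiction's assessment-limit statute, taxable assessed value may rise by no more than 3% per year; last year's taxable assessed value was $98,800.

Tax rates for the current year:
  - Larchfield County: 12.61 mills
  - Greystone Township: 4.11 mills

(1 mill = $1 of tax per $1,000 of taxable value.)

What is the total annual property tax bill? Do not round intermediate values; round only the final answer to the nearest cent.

$1,581.51

Uncapped assessed value = $727,600 × 0.13 = $94,588
Cap limit = $98,800 × 1.03 = $101,764
Taxable assessed value = min($94,588, $101,764) = $94,588 (cap does not bind)
Larchfield County: $94,588 × 0.01261 = $1,192.75468
Greystone Township: $94,588 × 0.00411 = $388.75668
Total = $1,581.51136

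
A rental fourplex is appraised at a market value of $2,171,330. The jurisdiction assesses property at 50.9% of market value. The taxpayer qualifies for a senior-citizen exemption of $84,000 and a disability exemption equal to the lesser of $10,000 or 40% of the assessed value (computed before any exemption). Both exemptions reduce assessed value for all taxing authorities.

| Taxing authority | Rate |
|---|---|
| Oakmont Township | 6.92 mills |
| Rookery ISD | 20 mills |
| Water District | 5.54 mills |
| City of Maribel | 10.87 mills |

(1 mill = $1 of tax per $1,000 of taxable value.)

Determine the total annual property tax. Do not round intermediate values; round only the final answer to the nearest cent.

$43,815.60

Assessed value = $2,171,330 × 0.509 = $1,105,206.97
Disability exemption = min($10,000, 40% × $1,105,206.97) = min($10,000, $442,082.788) = $10,000 (dollar cap binds)
Taxable value = $1,105,206.97 − $84,000 − $10,000 = $1,011,206.97
Oakmont Township: $1,011,206.97 × 0.00692 = $6,997.5522324
Rookery ISD: $1,011,206.97 × 0.02 = $20,224.1394
Water District: $1,011,206.97 × 0.00554 = $5,602.0866138
City of Maribel: $1,011,206.97 × 0.01087 = $10,991.8197639
Total = $43,815.5980101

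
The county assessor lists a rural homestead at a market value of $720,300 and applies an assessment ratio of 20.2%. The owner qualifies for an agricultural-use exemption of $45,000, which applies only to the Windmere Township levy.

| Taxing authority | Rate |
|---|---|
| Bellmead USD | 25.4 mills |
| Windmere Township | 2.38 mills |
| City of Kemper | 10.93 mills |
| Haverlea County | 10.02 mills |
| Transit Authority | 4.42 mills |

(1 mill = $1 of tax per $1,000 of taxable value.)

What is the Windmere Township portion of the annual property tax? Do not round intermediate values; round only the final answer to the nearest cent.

Assessed value = $720,300 × 0.202 = $145,500.6
Windmere Township taxable value = $145,500.6 − $45,000 = $100,500.6
Windmere Township levy = $100,500.6 × 0.00238 = $239.191428

$239.19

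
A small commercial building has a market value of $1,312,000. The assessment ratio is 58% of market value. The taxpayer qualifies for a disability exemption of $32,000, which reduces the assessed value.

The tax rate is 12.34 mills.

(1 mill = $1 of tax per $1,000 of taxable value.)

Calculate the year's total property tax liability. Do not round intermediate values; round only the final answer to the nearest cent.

$8,995.37

Assessed value = $1,312,000 × 0.58 = $760,960
Taxable value = $760,960 − $32,000 = $728,960
Tax = $728,960 × 0.01234 = $8,995.3664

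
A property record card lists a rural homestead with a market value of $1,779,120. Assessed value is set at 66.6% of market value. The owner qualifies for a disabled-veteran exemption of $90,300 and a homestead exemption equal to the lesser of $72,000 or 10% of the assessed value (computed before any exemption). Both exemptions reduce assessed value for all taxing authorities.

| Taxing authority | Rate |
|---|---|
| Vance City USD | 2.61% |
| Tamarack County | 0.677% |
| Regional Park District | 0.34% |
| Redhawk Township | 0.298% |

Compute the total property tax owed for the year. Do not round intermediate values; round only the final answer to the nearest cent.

Assessed value = $1,779,120 × 0.666 = $1,184,893.92
Homestead exemption = min($72,000, 10% × $1,184,893.92) = min($72,000, $118,489.392) = $72,000 (dollar cap binds)
Taxable value = $1,184,893.92 − $90,300 − $72,000 = $1,022,593.92
Vance City USD: $1,022,593.92 × 0.0261 = $26,689.701312
Tamarack County: $1,022,593.92 × 0.00677 = $6,922.9608384
Regional Park District: $1,022,593.92 × 0.0034 = $3,476.819328
Redhawk Township: $1,022,593.92 × 0.00298 = $3,047.3298816
Total = $40,136.81136

$40,136.81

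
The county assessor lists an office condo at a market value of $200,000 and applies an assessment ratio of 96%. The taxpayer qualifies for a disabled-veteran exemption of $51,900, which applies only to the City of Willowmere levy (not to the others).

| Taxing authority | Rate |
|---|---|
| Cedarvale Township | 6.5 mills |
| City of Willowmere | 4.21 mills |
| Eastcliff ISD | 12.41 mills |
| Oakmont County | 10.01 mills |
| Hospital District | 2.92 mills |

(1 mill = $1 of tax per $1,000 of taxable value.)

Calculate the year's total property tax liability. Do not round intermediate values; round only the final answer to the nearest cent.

$6,703.10

Assessed value = $200,000 × 0.96 = $192,000
Cedarvale Township: $192,000 × 0.0065 = $1,248
City of Willowmere: ($192,000 − $51,900) × 0.00421 = $140,100 × 0.00421 = $589.821
Eastcliff ISD: $192,000 × 0.01241 = $2,382.72
Oakmont County: $192,000 × 0.01001 = $1,921.92
Hospital District: $192,000 × 0.00292 = $560.64
Total = $6,703.101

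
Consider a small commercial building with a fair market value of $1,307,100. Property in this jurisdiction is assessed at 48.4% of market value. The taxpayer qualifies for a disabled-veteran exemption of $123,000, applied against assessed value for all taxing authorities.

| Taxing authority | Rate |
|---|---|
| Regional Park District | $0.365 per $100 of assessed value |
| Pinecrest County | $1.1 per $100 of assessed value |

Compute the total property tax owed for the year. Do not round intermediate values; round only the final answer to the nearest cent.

$7,466.17

Assessed value = $1,307,100 × 0.484 = $632,636.4
Taxable value = $632,636.4 − $123,000 = $509,636.4
Regional Park District: $509,636.4 × 0.00365 = $1,860.17286
Pinecrest County: $509,636.4 × 0.011 = $5,606.0004
Total = $1,860.17286 + $5,606.0004 = $7,466.17326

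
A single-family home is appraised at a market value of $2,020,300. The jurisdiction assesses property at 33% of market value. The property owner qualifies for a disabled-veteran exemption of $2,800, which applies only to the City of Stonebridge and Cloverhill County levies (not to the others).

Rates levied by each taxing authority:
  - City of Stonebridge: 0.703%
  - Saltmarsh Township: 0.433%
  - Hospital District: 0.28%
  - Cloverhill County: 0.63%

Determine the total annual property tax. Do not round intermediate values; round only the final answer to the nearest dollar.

Assessed value = $2,020,300 × 0.33 = $666,699
City of Stonebridge: ($666,699 − $2,800) × 0.00703 = $663,899 × 0.00703 = $4,667.20997
Saltmarsh Township: $666,699 × 0.00433 = $2,886.80667
Hospital District: $666,699 × 0.0028 = $1,866.7572
Cloverhill County: ($666,699 − $2,800) × 0.0063 = $663,899 × 0.0063 = $4,182.5637
Total = $13,603.33754

$13,603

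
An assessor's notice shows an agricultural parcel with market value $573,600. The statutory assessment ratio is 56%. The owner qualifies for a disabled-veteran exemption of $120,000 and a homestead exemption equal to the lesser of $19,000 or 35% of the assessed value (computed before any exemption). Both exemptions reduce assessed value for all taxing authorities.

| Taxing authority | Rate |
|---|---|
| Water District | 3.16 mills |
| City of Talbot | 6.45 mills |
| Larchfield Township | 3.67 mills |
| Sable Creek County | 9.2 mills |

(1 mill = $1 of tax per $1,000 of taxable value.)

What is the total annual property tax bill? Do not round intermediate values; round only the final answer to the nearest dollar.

Assessed value = $573,600 × 0.56 = $321,216
Homestead exemption = min($19,000, 35% × $321,216) = min($19,000, $112,425.6) = $19,000 (dollar cap binds)
Taxable value = $321,216 − $120,000 − $19,000 = $182,216
Water District: $182,216 × 0.00316 = $575.80256
City of Talbot: $182,216 × 0.00645 = $1,175.2932
Larchfield Township: $182,216 × 0.00367 = $668.73272
Sable Creek County: $182,216 × 0.0092 = $1,676.3872
Total = $4,096.21568

$4,096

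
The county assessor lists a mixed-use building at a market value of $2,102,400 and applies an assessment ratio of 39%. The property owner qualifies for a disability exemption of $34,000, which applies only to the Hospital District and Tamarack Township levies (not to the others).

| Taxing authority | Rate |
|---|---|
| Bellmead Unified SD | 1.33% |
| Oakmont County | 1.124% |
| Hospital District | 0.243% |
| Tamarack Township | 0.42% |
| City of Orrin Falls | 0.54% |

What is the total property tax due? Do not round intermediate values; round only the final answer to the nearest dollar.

Assessed value = $2,102,400 × 0.39 = $819,936
Bellmead Unified SD: $819,936 × 0.0133 = $10,905.1488
Oakmont County: $819,936 × 0.01124 = $9,216.08064
Hospital District: ($819,936 − $34,000) × 0.00243 = $785,936 × 0.00243 = $1,909.82448
Tamarack Township: ($819,936 − $34,000) × 0.0042 = $785,936 × 0.0042 = $3,300.9312
City of Orrin Falls: $819,936 × 0.0054 = $4,427.6544
Total = $29,759.63952

$29,760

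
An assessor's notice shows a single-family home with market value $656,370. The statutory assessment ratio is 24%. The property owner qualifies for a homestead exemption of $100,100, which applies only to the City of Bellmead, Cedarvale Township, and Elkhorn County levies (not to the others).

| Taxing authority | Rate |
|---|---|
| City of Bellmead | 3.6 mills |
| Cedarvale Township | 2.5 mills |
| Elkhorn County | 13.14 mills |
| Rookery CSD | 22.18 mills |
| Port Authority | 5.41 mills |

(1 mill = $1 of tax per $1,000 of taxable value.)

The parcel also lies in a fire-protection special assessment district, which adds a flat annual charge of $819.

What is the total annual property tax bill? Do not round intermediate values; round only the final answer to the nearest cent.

$6,270.15

Assessed value = $656,370 × 0.24 = $157,528.8
City of Bellmead: ($157,528.8 − $100,100) × 0.0036 = $57,428.8 × 0.0036 = $206.74368
Cedarvale Township: ($157,528.8 − $100,100) × 0.0025 = $57,428.8 × 0.0025 = $143.572
Elkhorn County: ($157,528.8 − $100,100) × 0.01314 = $57,428.8 × 0.01314 = $754.614432
Rookery CSD: $157,528.8 × 0.02218 = $3,493.988784
Port Authority: $157,528.8 × 0.00541 = $852.230808
Levies subtotal = $5,451.149704
Total = $5,451.149704 + $819 = $6,270.149704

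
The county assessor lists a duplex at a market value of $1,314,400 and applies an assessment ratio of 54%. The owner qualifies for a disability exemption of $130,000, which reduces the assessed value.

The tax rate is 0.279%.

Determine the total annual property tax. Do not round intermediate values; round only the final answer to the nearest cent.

Assessed value = $1,314,400 × 0.54 = $709,776
Taxable value = $709,776 − $130,000 = $579,776
Tax = $579,776 × 0.00279 = $1,617.57504

$1,617.58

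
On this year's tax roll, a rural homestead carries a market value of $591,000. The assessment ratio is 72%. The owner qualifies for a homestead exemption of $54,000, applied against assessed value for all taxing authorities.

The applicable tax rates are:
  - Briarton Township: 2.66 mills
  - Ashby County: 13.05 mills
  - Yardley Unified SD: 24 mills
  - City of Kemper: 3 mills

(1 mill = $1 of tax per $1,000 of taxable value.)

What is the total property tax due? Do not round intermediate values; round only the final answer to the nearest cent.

$15,867.62

Assessed value = $591,000 × 0.72 = $425,520
Taxable value = $425,520 − $54,000 = $371,520
Briarton Township: $371,520 × 0.00266 = $988.2432
Ashby County: $371,520 × 0.01305 = $4,848.336
Yardley Unified SD: $371,520 × 0.024 = $8,916.48
City of Kemper: $371,520 × 0.003 = $1,114.56
Total = $988.2432 + $4,848.336 + $8,916.48 + $1,114.56 = $15,867.6192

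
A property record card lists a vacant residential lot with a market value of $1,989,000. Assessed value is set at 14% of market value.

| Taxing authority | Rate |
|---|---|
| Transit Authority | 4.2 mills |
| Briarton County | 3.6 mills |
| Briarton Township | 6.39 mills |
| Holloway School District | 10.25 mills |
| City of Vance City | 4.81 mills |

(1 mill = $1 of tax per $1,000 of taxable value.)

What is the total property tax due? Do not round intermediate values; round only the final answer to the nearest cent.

Assessed value = $1,989,000 × 0.14 = $278,460
Transit Authority: $278,460 × 0.0042 = $1,169.532
Briarton County: $278,460 × 0.0036 = $1,002.456
Briarton Township: $278,460 × 0.00639 = $1,779.3594
Holloway School District: $278,460 × 0.01025 = $2,854.215
City of Vance City: $278,460 × 0.00481 = $1,339.3926
Total = $1,169.532 + $1,002.456 + $1,779.3594 + $2,854.215 + $1,339.3926 = $8,144.955

$8,144.96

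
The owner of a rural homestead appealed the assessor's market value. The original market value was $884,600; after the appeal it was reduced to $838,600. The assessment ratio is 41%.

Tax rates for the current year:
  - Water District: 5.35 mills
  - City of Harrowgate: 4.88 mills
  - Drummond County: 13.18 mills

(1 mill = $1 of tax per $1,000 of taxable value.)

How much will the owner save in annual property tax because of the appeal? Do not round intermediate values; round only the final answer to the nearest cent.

Old assessed value = $884,600 × 0.41 = $362,686
New assessed value = $838,600 × 0.41 = $343,826
Combined rate = 0.00535 + 0.00488 + 0.01318 = 0.02341
Old tax = $362,686 × 0.02341 = $8,490.47926
New tax = $343,826 × 0.02341 = $8,048.96666
Reduction = $8,490.47926 − $8,048.96666 = $441.5126

$441.51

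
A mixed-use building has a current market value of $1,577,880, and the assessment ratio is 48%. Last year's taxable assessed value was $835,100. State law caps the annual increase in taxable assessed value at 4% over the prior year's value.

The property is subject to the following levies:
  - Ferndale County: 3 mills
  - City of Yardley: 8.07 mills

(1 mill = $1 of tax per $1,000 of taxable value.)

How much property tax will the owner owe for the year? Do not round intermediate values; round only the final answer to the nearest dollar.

$8,384

Uncapped assessed value = $1,577,880 × 0.48 = $757,382.4
Cap limit = $835,100 × 1.04 = $868,504
Taxable assessed value = min($757,382.4, $868,504) = $757,382.4 (cap does not bind)
Ferndale County: $757,382.4 × 0.003 = $2,272.1472
City of Yardley: $757,382.4 × 0.00807 = $6,112.075968
Total = $8,384.223168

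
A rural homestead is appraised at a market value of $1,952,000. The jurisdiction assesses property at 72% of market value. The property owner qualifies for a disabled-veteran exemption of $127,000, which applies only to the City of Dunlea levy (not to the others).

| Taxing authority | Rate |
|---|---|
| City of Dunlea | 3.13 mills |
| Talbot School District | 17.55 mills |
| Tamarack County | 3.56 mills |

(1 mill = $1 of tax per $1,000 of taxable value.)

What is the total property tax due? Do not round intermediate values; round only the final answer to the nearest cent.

Assessed value = $1,952,000 × 0.72 = $1,405,440
City of Dunlea: ($1,405,440 − $127,000) × 0.00313 = $1,278,440 × 0.00313 = $4,001.5172
Talbot School District: $1,405,440 × 0.01755 = $24,665.472
Tamarack County: $1,405,440 × 0.00356 = $5,003.3664
Total = $33,670.3556

$33,670.36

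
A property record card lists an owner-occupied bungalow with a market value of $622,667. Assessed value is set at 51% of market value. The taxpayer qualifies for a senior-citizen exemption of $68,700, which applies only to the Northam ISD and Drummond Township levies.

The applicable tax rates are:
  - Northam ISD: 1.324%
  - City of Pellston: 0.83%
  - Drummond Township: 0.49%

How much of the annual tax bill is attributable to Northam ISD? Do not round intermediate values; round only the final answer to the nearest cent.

Assessed value = $622,667 × 0.51 = $317,560.17
Northam ISD taxable value = $317,560.17 − $68,700 = $248,860.17
Northam ISD levy = $248,860.17 × 0.01324 = $3,294.9086508

$3,294.91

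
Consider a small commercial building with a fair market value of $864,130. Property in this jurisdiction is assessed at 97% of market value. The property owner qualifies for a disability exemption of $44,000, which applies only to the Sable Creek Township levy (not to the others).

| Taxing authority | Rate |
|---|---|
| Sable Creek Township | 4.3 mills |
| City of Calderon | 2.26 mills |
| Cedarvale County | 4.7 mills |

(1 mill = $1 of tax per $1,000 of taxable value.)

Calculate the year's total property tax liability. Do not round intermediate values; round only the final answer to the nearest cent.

$9,249.00

Assessed value = $864,130 × 0.97 = $838,206.1
Sable Creek Township: ($838,206.1 − $44,000) × 0.0043 = $794,206.1 × 0.0043 = $3,415.08623
City of Calderon: $838,206.1 × 0.00226 = $1,894.345786
Cedarvale County: $838,206.1 × 0.0047 = $3,939.56867
Total = $9,249.000686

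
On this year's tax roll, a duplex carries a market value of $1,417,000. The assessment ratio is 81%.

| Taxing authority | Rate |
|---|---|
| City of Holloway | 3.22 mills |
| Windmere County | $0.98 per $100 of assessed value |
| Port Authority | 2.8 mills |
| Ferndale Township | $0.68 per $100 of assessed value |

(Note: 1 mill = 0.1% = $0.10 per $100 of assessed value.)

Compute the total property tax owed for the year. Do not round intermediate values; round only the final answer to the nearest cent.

Assessed value = $1,417,000 × 0.81 = $1,147,770
City of Holloway: $1,147,770 × 0.00322 = $3,695.8194
Windmere County: $1,147,770 × 0.0098 = $11,248.146
Port Authority: $1,147,770 × 0.0028 = $3,213.756
Ferndale Township: $1,147,770 × 0.0068 = $7,804.836
Total = $25,962.5574

$25,962.56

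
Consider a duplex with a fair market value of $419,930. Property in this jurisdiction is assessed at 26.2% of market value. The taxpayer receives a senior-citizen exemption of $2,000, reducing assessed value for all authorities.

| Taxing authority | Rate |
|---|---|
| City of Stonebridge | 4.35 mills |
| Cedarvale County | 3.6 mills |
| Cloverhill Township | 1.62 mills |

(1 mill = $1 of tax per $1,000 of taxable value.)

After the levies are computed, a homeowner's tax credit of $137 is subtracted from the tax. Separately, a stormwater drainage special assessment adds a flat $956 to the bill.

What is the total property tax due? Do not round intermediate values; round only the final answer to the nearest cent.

Assessed value = $419,930 × 0.262 = $110,021.66
Taxable value = $110,021.66 − $2,000 = $108,021.66
City of Stonebridge: $108,021.66 × 0.00435 = $469.894221
Cedarvale County: $108,021.66 × 0.0036 = $388.877976
Cloverhill Township: $108,021.66 × 0.00162 = $174.9950892
Levies subtotal = $1,033.7672862
After credit = $1,033.7672862 − $137 = $896.7672862
Total = $896.7672862 + $956 = $1,852.7672862

$1,852.77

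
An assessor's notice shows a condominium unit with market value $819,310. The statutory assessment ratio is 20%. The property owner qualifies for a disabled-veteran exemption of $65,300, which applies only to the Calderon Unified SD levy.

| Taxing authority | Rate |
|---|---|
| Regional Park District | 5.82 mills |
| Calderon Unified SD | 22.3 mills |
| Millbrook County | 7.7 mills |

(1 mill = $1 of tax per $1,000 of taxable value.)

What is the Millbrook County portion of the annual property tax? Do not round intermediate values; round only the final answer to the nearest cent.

$1,261.74

Assessed value = $819,310 × 0.2 = $163,862
Millbrook County taxable value = $163,862 (exemption does not apply)
Millbrook County levy = $163,862 × 0.0077 = $1,261.7374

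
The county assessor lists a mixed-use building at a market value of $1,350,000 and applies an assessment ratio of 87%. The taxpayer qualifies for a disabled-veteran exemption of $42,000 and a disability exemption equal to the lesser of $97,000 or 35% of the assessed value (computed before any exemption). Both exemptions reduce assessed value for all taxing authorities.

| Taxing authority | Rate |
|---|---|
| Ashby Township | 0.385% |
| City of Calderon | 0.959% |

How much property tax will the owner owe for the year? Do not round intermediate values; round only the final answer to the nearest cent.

Assessed value = $1,350,000 × 0.87 = $1,174,500
Disability exemption = min($97,000, 35% × $1,174,500) = min($97,000, $411,075) = $97,000 (dollar cap binds)
Taxable value = $1,174,500 − $42,000 − $97,000 = $1,035,500
Ashby Township: $1,035,500 × 0.00385 = $3,986.675
City of Calderon: $1,035,500 × 0.00959 = $9,930.445
Total = $13,917.12

$13,917.12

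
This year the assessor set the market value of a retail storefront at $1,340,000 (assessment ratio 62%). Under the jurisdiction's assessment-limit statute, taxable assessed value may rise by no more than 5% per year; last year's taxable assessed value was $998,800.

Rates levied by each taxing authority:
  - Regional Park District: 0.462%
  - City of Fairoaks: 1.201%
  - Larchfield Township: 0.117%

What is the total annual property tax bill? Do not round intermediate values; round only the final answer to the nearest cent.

$14,788.24

Uncapped assessed value = $1,340,000 × 0.62 = $830,800
Cap limit = $998,800 × 1.05 = $1,048,740
Taxable assessed value = min($830,800, $1,048,740) = $830,800 (cap does not bind)
Regional Park District: $830,800 × 0.00462 = $3,838.296
City of Fairoaks: $830,800 × 0.01201 = $9,977.908
Larchfield Township: $830,800 × 0.00117 = $972.036
Total = $14,788.24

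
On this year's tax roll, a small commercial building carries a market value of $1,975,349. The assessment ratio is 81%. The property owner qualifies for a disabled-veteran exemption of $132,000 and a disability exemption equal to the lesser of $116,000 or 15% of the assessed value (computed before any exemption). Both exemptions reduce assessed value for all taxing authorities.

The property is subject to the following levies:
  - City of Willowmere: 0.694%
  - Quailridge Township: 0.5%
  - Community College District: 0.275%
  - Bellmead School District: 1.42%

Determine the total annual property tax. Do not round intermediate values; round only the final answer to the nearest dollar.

Assessed value = $1,975,349 × 0.81 = $1,600,032.69
Disability exemption = min($116,000, 15% × $1,600,032.69) = min($116,000, $240,004.9035) = $116,000 (dollar cap binds)
Taxable value = $1,600,032.69 − $132,000 − $116,000 = $1,352,032.69
City of Willowmere: $1,352,032.69 × 0.00694 = $9,383.1068686
Quailridge Township: $1,352,032.69 × 0.005 = $6,760.16345
Community College District: $1,352,032.69 × 0.00275 = $3,718.0898975
Bellmead School District: $1,352,032.69 × 0.0142 = $19,198.864198
Total = $39,060.2244141

$39,060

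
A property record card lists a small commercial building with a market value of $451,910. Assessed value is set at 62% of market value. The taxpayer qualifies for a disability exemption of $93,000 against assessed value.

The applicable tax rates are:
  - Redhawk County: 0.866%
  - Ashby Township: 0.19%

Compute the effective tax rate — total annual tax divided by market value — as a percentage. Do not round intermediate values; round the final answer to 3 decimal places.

0.437%

Assessed value = $451,910 × 0.62 = $280,184.2
Taxable value = $280,184.2 − $93,000 = $187,184.2
Redhawk County: $187,184.2 × 0.00866 = $1,621.015172
Ashby Township: $187,184.2 × 0.0019 = $355.64998
Total tax = $1,976.665152
Effective rate = $1,976.665152 ÷ $451,910 = 0.437% of market value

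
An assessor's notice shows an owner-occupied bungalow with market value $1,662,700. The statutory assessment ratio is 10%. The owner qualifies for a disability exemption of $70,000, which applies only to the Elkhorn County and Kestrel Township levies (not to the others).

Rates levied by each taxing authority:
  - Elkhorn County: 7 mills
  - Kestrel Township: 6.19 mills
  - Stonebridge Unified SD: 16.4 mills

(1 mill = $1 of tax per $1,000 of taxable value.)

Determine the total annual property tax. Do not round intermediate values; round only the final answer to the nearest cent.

Assessed value = $1,662,700 × 0.1 = $166,270
Elkhorn County: ($166,270 − $70,000) × 0.007 = $96,270 × 0.007 = $673.89
Kestrel Township: ($166,270 − $70,000) × 0.00619 = $96,270 × 0.00619 = $595.9113
Stonebridge Unified SD: $166,270 × 0.0164 = $2,726.828
Total = $3,996.6293

$3,996.63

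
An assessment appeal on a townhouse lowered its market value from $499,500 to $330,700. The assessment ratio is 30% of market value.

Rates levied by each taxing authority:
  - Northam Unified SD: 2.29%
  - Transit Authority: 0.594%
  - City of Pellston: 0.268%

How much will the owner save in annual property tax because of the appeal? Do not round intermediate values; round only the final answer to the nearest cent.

Old assessed value = $499,500 × 0.3 = $149,850
New assessed value = $330,700 × 0.3 = $99,210
Combined rate = 0.0229 + 0.00594 + 0.00268 = 0.03152
Old tax = $149,850 × 0.03152 = $4,723.272
New tax = $99,210 × 0.03152 = $3,127.0992
Reduction = $4,723.272 − $3,127.0992 = $1,596.1728

$1,596.17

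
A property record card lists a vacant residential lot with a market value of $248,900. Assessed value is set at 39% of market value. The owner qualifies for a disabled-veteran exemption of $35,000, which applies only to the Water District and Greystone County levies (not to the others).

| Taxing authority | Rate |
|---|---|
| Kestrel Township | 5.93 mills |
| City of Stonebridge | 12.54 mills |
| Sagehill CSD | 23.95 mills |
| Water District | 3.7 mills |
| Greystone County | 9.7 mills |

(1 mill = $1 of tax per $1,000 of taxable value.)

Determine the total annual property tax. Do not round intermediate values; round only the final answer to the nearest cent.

Assessed value = $248,900 × 0.39 = $97,071
Kestrel Township: $97,071 × 0.00593 = $575.63103
City of Stonebridge: $97,071 × 0.01254 = $1,217.27034
Sagehill CSD: $97,071 × 0.02395 = $2,324.85045
Water District: ($97,071 − $35,000) × 0.0037 = $62,071 × 0.0037 = $229.6627
Greystone County: ($97,071 − $35,000) × 0.0097 = $62,071 × 0.0097 = $602.0887
Total = $4,949.50322

$4,949.50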